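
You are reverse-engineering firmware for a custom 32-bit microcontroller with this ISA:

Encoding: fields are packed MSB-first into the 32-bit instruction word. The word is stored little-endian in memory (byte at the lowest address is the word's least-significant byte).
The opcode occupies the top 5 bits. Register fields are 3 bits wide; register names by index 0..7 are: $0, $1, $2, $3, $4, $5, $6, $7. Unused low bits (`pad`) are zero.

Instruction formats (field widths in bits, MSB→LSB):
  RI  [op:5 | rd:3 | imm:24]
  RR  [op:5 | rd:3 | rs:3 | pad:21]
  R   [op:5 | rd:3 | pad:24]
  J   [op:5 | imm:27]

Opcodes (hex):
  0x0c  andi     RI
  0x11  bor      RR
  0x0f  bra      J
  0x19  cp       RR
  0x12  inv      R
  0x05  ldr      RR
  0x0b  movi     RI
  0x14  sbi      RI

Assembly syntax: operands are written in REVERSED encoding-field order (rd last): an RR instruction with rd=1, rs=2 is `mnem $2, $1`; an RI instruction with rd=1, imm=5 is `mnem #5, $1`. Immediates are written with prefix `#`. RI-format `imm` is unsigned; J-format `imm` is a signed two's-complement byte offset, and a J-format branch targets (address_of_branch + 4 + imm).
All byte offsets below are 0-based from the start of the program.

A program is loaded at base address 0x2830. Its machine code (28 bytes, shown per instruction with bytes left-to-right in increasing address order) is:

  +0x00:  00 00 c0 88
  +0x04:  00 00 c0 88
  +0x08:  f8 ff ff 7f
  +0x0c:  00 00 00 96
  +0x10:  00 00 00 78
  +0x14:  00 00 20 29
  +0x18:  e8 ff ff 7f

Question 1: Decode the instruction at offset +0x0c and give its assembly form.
@+0c  little-endian(00 00 00 96) = 0x96000000
  top 5b → 0x12 → inv [R]
  rd: (w>>24)&0x7=0x6 → $6

inv $6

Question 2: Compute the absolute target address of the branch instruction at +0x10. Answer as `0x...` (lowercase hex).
@+10  little-endian(00 00 00 78) = 0x78000000
  op=0x78000000>>27=0xf ⇒ bra (J)
  imm: (w>>0)&0x7ffffff=0x0 → #0
  target = base 0x2830 + off 0x10 + 4 + imm 0 = 0x2844

0x2844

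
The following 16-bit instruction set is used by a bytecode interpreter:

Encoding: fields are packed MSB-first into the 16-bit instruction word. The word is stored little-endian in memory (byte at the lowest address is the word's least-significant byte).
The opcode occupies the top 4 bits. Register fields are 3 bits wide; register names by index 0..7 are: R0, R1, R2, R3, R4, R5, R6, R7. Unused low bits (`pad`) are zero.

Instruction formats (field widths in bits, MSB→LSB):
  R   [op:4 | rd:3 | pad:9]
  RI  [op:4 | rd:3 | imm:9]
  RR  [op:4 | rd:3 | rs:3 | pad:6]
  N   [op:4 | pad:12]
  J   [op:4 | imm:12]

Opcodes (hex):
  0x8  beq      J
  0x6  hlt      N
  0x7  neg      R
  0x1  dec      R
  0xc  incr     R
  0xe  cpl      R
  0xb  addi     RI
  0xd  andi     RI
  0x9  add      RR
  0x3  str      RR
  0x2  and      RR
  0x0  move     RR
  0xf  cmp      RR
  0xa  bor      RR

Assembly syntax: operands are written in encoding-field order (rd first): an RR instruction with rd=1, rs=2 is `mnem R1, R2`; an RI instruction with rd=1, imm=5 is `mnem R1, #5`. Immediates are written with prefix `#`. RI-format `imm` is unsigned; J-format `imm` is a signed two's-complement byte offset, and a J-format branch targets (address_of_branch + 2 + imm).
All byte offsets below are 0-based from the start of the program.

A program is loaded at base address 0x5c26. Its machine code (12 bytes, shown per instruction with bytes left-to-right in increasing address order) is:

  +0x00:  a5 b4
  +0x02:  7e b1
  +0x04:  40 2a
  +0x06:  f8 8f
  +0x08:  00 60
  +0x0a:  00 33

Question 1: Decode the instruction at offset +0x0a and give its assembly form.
off 0x0a: read 00 33 as little → 0x3300
  op=0x3300>>12=0x3 ⇒ str (RR)
  rd@[11:9]=0x1 ⇒ R1
  rs@[8:6]=0x4 ⇒ R4

str R1, R4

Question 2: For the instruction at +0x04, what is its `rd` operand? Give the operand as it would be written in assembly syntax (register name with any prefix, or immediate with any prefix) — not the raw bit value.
@+04  little-endian(40 2a) = 0x2a40
  opcode bits[15:12]=0x2: and/RR
  rd: (w>>9)&0x7=0x5 → R5
  rs: (w>>6)&0x7=0x1 → R1

R5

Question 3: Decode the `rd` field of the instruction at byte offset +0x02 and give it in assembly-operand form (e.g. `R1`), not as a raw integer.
@+02  little-endian(7e b1) = 0xb17e
  op=0xb17e>>12=0xb ⇒ addi (RI)
  [11:9] rd=0 = R0
  [8:0] imm=382 = #382

R0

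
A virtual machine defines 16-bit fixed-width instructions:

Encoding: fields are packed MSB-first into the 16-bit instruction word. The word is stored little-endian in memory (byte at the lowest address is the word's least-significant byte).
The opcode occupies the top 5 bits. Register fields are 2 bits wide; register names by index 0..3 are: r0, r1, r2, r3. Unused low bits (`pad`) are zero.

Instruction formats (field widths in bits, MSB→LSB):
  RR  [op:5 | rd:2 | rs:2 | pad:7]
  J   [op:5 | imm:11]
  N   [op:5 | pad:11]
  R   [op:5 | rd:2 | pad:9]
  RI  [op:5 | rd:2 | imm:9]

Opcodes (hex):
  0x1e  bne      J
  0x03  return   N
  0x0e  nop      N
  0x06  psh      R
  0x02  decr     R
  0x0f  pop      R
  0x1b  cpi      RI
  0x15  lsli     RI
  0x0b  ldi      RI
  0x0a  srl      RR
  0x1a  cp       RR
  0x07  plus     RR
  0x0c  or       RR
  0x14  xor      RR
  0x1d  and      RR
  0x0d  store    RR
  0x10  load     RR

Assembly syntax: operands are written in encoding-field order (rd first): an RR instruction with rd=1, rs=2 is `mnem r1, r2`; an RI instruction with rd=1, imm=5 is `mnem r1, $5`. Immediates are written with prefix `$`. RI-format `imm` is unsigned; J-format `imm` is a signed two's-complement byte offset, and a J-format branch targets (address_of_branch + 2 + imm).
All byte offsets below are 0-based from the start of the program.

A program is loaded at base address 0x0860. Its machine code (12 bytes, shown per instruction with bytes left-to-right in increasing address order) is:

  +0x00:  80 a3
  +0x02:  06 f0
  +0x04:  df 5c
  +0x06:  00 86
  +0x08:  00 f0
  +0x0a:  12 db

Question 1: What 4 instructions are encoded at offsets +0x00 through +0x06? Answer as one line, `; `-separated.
+0x00: 80 a3 ⇒ word 0xa380 (little)
  opcode bits[15:11]=0x14: xor/RR
  rd: (w>>9)&0x3=0x1 → r1
  rs: (w>>7)&0x3=0x3 → r3
+0x02: 06 f0 ⇒ word 0xf006 (little)
  opcode bits[15:11]=0x1e: bne/J
  imm: (w>>0)&0x7ff=0x6 → $6
+0x04: df 5c ⇒ word 0x5cdf (little)
  opcode bits[15:11]=0xb: ldi/RI
  rd: (w>>9)&0x3=0x2 → r2
  imm: (w>>0)&0x1ff=0xdf → $223
+0x06: 00 86 ⇒ word 0x8600 (little)
  opcode bits[15:11]=0x10: load/RR
  rd: (w>>9)&0x3=0x3 → r3
  rs: (w>>7)&0x3=0x0 → r0

xor r1, r3; bne $6; ldi r2, $223; load r3, r0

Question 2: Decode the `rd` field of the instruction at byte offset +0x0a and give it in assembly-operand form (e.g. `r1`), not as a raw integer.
r1

+0x0a: 12 db ⇒ word 0xdb12 (little)
  opcode bits[15:11]=0x1b: cpi/RI
  rd@[10:9]=0x1 ⇒ r1
  imm@[8:0]=0x112 ⇒ $274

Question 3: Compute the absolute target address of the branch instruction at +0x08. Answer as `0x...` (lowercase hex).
+0x08: 00 f0 ⇒ word 0xf000 (little)
  top 5b → 0x1e → bne [J]
  imm: (w>>0)&0x7ff=0x0 → $0
  target = base 0x0860 + off 0x08 + 2 + imm 0 = 0x086a

0x086a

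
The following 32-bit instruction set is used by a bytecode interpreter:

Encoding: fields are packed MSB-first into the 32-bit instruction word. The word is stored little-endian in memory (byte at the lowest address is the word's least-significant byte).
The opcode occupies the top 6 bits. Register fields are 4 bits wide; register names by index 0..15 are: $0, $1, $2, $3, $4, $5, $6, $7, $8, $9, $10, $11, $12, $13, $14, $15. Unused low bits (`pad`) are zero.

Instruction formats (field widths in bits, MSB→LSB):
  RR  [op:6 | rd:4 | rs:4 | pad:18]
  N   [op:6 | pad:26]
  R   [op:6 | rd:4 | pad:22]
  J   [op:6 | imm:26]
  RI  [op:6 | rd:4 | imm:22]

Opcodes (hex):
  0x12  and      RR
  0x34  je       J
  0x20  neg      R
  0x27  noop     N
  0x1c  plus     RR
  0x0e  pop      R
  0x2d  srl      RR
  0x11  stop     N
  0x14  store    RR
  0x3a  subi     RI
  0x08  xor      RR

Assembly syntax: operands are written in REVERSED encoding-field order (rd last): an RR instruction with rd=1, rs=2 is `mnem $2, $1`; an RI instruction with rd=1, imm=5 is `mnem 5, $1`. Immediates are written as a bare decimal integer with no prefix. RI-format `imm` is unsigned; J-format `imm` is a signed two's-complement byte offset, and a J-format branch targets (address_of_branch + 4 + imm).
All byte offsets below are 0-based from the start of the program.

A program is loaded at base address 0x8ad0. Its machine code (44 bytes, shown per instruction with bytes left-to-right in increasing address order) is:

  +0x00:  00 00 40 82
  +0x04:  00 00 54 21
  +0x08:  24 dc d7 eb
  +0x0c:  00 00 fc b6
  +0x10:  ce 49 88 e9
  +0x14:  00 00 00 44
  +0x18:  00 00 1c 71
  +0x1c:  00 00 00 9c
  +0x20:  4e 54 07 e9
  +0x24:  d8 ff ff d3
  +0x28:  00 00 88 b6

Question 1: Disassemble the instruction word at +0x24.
je -40

@+24  little-endian(d8 ff ff d3) = 0xd3ffffd8
  opcode bits[31:26]=0x34: je/J
  imm@[25:0]=0x3ffffd8 (s26→-40) ⇒ -40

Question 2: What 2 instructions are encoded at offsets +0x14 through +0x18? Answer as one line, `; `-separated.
@+14  little-endian(00 00 00 44) = 0x44000000
  opcode bits[31:26]=0x11: stop/N
@+18  little-endian(00 00 1c 71) = 0x711c0000
  opcode bits[31:26]=0x1c: plus/RR
  rd: (w>>22)&0xf=0x4 → $4
  rs: (w>>18)&0xf=0x7 → $7

stop; plus $7, $4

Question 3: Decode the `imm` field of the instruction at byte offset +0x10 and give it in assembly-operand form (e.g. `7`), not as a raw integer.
@+10  little-endian(ce 49 88 e9) = 0xe98849ce
  opcode bits[31:26]=0x3a: subi/RI
  rd@[25:22]=0x6 ⇒ $6
  imm@[21:0]=0x849ce ⇒ 543182

543182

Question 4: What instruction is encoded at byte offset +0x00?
neg $9

+0x00: 00 00 40 82 ⇒ word 0x82400000 (little)
  top 6b → 0x20 → neg [R]
  rd: (w>>22)&0xf=0x9 → $9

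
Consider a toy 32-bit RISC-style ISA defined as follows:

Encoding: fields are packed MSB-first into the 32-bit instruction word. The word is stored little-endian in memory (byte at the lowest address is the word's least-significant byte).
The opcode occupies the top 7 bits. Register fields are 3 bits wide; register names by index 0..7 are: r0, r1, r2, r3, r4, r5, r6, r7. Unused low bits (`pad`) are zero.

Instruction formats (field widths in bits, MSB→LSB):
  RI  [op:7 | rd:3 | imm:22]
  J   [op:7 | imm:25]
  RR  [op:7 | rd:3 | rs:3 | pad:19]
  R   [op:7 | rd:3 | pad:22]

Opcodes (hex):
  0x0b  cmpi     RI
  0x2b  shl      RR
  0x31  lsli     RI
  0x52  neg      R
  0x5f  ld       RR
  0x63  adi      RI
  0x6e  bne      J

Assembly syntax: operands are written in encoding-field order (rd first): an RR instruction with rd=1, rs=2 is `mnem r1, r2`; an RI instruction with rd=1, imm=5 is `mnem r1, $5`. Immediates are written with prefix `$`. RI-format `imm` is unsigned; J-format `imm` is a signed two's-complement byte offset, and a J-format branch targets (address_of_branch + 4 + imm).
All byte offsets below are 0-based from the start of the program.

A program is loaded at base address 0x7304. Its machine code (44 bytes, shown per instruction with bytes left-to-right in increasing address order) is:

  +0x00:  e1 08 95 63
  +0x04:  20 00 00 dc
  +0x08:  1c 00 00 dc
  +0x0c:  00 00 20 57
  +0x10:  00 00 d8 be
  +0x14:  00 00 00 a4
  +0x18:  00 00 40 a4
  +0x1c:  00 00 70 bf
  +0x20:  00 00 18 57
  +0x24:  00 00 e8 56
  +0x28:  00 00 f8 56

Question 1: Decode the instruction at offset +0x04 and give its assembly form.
bne $32

+0x04: 20 00 00 dc ⇒ word 0xdc000020 (little)
  op=0xdc000020>>25=0x6e ⇒ bne (J)
  imm: (w>>0)&0x1ffffff=0x20 → $32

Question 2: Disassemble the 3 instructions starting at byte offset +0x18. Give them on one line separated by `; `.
neg r1; ld r5, r6; shl r4, r3

+0x18: 00 00 40 a4 ⇒ word 0xa4400000 (little)
  opcode bits[31:25]=0x52: neg/R
  rd@[24:22]=0x1 ⇒ r1
+0x1c: 00 00 70 bf ⇒ word 0xbf700000 (little)
  opcode bits[31:25]=0x5f: ld/RR
  rd@[24:22]=0x5 ⇒ r5
  rs@[21:19]=0x6 ⇒ r6
+0x20: 00 00 18 57 ⇒ word 0x57180000 (little)
  opcode bits[31:25]=0x2b: shl/RR
  rd@[24:22]=0x4 ⇒ r4
  rs@[21:19]=0x3 ⇒ r3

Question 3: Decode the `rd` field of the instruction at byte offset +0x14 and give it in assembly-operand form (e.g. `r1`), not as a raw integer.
r0

+0x14: 00 00 00 a4 ⇒ word 0xa4000000 (little)
  top 7b → 0x52 → neg [R]
  rd: (w>>22)&0x7=0x0 → r0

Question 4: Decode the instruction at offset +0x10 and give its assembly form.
off 0x10: read 00 00 d8 be as little → 0xbed80000
  op=0xbed80000>>25=0x5f ⇒ ld (RR)
  rd@[24:22]=0x3 ⇒ r3
  rs@[21:19]=0x3 ⇒ r3

ld r3, r3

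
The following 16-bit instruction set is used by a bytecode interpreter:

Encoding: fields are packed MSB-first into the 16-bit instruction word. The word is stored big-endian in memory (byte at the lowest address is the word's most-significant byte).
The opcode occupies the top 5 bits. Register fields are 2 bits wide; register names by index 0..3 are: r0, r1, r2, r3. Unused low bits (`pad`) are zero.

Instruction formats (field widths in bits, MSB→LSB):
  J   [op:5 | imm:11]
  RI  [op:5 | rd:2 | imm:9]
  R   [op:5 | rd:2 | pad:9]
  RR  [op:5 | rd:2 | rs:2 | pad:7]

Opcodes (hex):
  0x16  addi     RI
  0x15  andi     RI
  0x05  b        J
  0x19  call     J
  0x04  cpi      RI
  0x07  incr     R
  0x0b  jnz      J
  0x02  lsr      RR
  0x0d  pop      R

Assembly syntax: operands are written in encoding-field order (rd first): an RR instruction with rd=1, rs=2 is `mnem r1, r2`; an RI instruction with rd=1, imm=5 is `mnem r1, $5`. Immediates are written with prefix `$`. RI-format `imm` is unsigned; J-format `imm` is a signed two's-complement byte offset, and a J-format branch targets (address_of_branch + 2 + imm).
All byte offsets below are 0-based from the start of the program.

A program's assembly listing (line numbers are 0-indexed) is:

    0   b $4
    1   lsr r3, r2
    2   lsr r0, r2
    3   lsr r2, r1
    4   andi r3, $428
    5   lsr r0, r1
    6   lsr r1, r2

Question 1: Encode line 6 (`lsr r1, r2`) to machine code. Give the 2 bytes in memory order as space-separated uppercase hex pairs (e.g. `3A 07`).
L6: lsr op=0x2:5|rd=1:2|rs=2:2|pad=0:7 ⇒ 0x1300 ⇒ big 13 00

13 00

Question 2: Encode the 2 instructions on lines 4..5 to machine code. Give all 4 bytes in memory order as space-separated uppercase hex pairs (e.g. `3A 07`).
AF AC 10 80

line 4 (andi): pack op=0x15:5|rd=3:2|imm=428:9 = 0xafac; big→ af ac
line 5 (lsr): pack op=0x2:5|rd=0:2|rs=1:2|pad=0:7 = 0x1080; big→ 10 80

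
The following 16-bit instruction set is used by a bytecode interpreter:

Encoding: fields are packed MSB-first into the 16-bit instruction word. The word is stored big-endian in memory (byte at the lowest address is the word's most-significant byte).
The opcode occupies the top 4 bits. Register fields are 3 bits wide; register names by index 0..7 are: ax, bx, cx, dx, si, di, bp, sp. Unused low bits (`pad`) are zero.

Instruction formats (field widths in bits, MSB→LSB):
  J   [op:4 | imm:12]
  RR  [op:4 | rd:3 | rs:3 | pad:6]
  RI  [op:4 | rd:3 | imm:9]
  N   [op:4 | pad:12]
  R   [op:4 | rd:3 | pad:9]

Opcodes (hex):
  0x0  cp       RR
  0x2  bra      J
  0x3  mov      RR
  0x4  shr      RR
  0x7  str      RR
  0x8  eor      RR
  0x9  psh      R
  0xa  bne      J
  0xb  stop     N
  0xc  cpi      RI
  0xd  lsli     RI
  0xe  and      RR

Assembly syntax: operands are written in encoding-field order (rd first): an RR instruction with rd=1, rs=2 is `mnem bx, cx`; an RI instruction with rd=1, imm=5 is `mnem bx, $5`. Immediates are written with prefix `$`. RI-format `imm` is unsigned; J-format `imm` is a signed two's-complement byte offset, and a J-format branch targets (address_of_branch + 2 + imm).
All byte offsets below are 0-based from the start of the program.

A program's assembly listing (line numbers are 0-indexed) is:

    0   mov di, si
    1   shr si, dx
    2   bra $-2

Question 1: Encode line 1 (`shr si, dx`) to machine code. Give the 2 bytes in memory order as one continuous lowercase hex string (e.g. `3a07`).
L1: shr op=0x4:4|rd=4:3|rs=3:3|pad=0:6 ⇒ 0x48c0 ⇒ big 48 c0

48c0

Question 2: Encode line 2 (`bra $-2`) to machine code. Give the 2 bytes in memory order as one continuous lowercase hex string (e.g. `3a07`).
2ffe

L2: bra op=0x2:4|imm=-2:12 ⇒ 0x2ffe ⇒ big 2f fe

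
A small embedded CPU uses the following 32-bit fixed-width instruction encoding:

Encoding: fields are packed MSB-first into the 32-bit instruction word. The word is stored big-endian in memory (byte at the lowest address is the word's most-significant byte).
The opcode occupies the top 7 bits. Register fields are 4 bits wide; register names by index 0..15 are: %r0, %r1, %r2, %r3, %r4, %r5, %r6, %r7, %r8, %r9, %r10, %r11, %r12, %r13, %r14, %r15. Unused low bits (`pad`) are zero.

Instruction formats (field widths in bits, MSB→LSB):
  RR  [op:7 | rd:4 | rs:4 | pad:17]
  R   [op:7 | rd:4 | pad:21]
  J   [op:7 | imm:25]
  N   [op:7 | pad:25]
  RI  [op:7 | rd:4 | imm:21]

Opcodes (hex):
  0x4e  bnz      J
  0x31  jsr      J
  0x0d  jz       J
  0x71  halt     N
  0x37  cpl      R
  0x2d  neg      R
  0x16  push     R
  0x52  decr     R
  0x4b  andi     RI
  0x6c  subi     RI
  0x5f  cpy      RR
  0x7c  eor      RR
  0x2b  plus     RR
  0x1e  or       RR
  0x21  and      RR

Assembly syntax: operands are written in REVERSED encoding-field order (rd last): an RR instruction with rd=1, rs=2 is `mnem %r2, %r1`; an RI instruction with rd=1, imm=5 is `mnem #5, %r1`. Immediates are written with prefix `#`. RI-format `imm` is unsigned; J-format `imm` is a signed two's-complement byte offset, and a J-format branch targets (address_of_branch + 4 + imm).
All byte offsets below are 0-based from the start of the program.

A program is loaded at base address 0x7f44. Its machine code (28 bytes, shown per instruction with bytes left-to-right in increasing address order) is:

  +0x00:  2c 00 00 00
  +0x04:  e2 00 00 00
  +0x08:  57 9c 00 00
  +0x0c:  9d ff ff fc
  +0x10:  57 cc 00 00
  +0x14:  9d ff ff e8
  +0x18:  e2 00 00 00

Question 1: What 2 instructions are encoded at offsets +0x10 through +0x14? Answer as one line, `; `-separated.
[10] 57 cc 00 00 → 0x57cc0000
  op=0x57cc0000>>25=0x2b ⇒ plus (RR)
  [24:21] rd=14 = %r14
  [20:17] rs=6 = %r6
[14] 9d ff ff e8 → 0x9dffffe8
  op=0x9dffffe8>>25=0x4e ⇒ bnz (J)
  [24:0] imm=33554408 (s25→-24) = #-24

plus %r6, %r14; bnz #-24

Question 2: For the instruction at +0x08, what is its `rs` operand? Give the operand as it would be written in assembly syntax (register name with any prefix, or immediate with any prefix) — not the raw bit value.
+0x08: 57 9c 00 00 ⇒ word 0x579c0000 (big)
  top 7b → 0x2b → plus [RR]
  [24:21] rd=12 = %r12
  [20:17] rs=14 = %r14

%r14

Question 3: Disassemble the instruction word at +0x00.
push %r0

[00] 2c 00 00 00 → 0x2c000000
  op=0x2c000000>>25=0x16 ⇒ push (R)
  [24:21] rd=0 = %r0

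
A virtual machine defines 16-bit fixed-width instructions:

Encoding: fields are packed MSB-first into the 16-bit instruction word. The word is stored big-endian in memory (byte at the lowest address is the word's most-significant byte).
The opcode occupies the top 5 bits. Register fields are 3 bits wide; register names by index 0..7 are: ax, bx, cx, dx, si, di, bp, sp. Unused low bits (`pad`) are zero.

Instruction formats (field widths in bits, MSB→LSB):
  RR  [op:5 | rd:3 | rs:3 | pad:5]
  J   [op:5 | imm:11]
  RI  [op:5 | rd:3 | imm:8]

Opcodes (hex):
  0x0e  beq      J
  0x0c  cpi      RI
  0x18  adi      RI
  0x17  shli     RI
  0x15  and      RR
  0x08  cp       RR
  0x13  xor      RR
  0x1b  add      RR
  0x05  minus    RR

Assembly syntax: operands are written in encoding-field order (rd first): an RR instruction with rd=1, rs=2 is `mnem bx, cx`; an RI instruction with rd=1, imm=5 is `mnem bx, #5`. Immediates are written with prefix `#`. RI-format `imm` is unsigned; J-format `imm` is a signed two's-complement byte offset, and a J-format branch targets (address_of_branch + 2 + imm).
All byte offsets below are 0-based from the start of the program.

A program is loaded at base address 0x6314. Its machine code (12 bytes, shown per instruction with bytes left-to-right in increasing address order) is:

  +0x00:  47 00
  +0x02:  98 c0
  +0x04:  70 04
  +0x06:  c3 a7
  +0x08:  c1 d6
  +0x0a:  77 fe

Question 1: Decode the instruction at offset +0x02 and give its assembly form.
@+02  big-endian(98 c0) = 0x98c0
  top 5b → 0x13 → xor [RR]
  rd@[10:8]=0x0 ⇒ ax
  rs@[7:5]=0x6 ⇒ bp

xor ax, bp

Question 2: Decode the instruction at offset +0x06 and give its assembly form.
adi dx, #167

@+06  big-endian(c3 a7) = 0xc3a7
  opcode bits[15:11]=0x18: adi/RI
  [10:8] rd=3 = dx
  [7:0] imm=167 = #167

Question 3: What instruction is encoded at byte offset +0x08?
adi bx, #214

[08] c1 d6 → 0xc1d6
  op=0xc1d6>>11=0x18 ⇒ adi (RI)
  rd@[10:8]=0x1 ⇒ bx
  imm@[7:0]=0xd6 ⇒ #214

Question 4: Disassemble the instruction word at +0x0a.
beq #-2

off 0x0a: read 77 fe as big → 0x77fe
  opcode bits[15:11]=0xe: beq/J
  imm: (w>>0)&0x7ff=0x7fe (s11→-2) → #-2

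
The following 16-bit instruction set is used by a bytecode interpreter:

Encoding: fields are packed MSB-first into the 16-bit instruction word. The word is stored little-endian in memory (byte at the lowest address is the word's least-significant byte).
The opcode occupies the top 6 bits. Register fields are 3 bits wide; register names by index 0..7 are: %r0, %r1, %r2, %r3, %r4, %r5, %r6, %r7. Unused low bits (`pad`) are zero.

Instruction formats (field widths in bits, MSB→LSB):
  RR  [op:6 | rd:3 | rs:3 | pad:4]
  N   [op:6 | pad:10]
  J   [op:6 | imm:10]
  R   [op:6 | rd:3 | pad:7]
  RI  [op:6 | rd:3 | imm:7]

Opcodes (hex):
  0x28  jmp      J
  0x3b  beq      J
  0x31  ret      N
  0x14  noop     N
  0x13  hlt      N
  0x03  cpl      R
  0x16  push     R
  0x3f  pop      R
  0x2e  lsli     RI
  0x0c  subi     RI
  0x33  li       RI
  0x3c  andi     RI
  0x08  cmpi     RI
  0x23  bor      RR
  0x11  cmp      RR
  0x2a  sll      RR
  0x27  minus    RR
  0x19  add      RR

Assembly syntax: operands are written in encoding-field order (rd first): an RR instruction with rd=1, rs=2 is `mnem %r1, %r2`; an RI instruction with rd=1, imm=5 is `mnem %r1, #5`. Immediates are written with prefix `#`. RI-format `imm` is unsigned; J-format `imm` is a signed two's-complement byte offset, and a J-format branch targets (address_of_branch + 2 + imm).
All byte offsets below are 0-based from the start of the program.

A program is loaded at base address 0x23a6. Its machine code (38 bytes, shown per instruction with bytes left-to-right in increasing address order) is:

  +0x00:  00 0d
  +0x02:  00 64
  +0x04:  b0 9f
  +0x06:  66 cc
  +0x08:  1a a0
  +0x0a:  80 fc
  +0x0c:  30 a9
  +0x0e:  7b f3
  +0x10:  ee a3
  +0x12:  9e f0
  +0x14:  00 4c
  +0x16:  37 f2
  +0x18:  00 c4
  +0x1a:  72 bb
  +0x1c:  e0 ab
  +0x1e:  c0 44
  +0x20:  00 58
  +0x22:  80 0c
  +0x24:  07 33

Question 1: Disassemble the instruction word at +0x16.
andi %r4, #55

[16] 37 f2 → 0xf237
  opcode bits[15:10]=0x3c: andi/RI
  rd: (w>>7)&0x7=0x4 → %r4
  imm: (w>>0)&0x7f=0x37 → #55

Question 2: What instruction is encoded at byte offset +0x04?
off 0x04: read b0 9f as little → 0x9fb0
  top 6b → 0x27 → minus [RR]
  [9:7] rd=7 = %r7
  [6:4] rs=3 = %r3

minus %r7, %r3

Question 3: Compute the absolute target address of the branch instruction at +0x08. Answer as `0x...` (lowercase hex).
off 0x08: read 1a a0 as little → 0xa01a
  opcode bits[15:10]=0x28: jmp/J
  [9:0] imm=26 = #26
  target = base 0x23a6 + off 0x08 + 2 + imm 26 = 0x23ca

0x23ca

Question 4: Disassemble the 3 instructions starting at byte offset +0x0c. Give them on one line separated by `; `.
@+0c  little-endian(30 a9) = 0xa930
  top 6b → 0x2a → sll [RR]
  rd@[9:7]=0x2 ⇒ %r2
  rs@[6:4]=0x3 ⇒ %r3
@+0e  little-endian(7b f3) = 0xf37b
  top 6b → 0x3c → andi [RI]
  rd@[9:7]=0x6 ⇒ %r6
  imm@[6:0]=0x7b ⇒ #123
@+10  little-endian(ee a3) = 0xa3ee
  top 6b → 0x28 → jmp [J]
  imm@[9:0]=0x3ee (s10→-18) ⇒ #-18

sll %r2, %r3; andi %r6, #123; jmp #-18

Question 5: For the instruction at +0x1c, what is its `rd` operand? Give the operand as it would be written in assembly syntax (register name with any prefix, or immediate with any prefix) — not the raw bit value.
%r7

@+1c  little-endian(e0 ab) = 0xabe0
  opcode bits[15:10]=0x2a: sll/RR
  rd@[9:7]=0x7 ⇒ %r7
  rs@[6:4]=0x6 ⇒ %r6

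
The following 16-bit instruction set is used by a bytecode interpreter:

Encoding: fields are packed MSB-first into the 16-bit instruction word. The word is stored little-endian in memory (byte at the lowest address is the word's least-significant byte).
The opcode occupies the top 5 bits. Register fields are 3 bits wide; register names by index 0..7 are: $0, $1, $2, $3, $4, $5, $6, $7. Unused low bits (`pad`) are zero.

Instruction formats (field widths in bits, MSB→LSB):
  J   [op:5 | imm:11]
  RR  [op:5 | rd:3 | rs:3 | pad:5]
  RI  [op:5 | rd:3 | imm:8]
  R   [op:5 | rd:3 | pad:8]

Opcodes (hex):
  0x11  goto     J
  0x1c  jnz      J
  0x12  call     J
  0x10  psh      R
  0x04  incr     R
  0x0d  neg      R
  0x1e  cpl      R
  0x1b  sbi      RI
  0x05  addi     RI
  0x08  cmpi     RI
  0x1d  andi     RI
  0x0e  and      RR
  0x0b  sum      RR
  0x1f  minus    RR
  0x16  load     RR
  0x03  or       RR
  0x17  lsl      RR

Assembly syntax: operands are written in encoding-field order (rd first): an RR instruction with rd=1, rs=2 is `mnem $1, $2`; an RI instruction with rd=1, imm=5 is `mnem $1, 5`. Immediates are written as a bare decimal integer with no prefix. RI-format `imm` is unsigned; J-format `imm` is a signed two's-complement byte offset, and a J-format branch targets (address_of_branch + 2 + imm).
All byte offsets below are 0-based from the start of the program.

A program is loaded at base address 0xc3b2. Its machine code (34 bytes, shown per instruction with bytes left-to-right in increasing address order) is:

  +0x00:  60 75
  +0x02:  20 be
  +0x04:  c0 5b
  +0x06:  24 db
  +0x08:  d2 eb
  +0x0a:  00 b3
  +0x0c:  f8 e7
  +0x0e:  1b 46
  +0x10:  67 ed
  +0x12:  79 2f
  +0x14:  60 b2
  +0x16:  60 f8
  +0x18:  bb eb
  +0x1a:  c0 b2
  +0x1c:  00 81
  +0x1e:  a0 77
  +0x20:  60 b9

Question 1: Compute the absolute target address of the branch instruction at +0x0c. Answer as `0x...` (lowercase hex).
0xc3b8

[0c] f8 e7 → 0xe7f8
  opcode bits[15:11]=0x1c: jnz/J
  imm@[10:0]=0x7f8 (s11→-8) ⇒ -8
  target = base 0xc3b2 + off 0x0c + 2 + imm -8 = 0xc3b8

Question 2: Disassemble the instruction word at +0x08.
off 0x08: read d2 eb as little → 0xebd2
  top 5b → 0x1d → andi [RI]
  rd@[10:8]=0x3 ⇒ $3
  imm@[7:0]=0xd2 ⇒ 210

andi $3, 210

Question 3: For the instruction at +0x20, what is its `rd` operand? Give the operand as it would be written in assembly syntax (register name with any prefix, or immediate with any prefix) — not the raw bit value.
[20] 60 b9 → 0xb960
  top 5b → 0x17 → lsl [RR]
  rd@[10:8]=0x1 ⇒ $1
  rs@[7:5]=0x3 ⇒ $3

$1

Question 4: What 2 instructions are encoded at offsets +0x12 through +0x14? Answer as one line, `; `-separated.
addi $7, 121; load $2, $3

+0x12: 79 2f ⇒ word 0x2f79 (little)
  top 5b → 0x5 → addi [RI]
  [10:8] rd=7 = $7
  [7:0] imm=121 = 121
+0x14: 60 b2 ⇒ word 0xb260 (little)
  top 5b → 0x16 → load [RR]
  [10:8] rd=2 = $2
  [7:5] rs=3 = $3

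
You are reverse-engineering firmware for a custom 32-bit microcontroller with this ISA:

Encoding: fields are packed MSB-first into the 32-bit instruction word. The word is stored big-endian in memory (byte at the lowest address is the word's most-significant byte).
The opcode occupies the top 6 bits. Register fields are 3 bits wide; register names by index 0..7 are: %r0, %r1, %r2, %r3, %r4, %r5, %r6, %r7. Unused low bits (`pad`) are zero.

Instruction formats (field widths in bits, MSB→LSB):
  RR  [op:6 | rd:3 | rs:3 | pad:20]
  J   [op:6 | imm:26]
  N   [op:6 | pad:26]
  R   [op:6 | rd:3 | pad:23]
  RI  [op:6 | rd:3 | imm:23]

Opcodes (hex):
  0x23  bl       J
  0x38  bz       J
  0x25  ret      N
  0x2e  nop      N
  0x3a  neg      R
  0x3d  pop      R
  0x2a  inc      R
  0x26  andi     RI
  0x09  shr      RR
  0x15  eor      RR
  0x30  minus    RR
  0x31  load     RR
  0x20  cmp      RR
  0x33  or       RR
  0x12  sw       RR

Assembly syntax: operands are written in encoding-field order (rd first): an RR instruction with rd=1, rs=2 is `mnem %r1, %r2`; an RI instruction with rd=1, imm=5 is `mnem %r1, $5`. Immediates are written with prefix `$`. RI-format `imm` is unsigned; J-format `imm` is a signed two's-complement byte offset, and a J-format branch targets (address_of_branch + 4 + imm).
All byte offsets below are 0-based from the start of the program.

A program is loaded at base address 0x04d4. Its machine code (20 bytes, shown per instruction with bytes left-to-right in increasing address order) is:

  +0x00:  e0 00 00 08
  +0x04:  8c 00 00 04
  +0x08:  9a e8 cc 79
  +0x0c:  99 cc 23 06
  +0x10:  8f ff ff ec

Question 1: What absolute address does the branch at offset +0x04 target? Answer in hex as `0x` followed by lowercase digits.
0x04e0

off 0x04: read 8c 00 00 04 as big → 0x8c000004
  op=0x8c000004>>26=0x23 ⇒ bl (J)
  imm: (w>>0)&0x3ffffff=0x4 → $4
  target = base 0x04d4 + off 0x04 + 4 + imm 4 = 0x04e0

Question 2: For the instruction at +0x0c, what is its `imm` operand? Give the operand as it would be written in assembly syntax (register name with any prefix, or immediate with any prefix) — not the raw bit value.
$4989702

@+0c  big-endian(99 cc 23 06) = 0x99cc2306
  opcode bits[31:26]=0x26: andi/RI
  rd: (w>>23)&0x7=0x3 → %r3
  imm: (w>>0)&0x7fffff=0x4c2306 → $4989702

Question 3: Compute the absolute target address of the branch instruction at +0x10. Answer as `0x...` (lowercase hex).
+0x10: 8f ff ff ec ⇒ word 0x8fffffec (big)
  top 6b → 0x23 → bl [J]
  imm: (w>>0)&0x3ffffff=0x3ffffec (s26→-20) → $-20
  target = base 0x04d4 + off 0x10 + 4 + imm -20 = 0x04d4

0x04d4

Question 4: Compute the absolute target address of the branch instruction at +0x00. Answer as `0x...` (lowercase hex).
0x04e0

[00] e0 00 00 08 → 0xe0000008
  top 6b → 0x38 → bz [J]
  imm: (w>>0)&0x3ffffff=0x8 → $8
  target = base 0x04d4 + off 0x00 + 4 + imm 8 = 0x04e0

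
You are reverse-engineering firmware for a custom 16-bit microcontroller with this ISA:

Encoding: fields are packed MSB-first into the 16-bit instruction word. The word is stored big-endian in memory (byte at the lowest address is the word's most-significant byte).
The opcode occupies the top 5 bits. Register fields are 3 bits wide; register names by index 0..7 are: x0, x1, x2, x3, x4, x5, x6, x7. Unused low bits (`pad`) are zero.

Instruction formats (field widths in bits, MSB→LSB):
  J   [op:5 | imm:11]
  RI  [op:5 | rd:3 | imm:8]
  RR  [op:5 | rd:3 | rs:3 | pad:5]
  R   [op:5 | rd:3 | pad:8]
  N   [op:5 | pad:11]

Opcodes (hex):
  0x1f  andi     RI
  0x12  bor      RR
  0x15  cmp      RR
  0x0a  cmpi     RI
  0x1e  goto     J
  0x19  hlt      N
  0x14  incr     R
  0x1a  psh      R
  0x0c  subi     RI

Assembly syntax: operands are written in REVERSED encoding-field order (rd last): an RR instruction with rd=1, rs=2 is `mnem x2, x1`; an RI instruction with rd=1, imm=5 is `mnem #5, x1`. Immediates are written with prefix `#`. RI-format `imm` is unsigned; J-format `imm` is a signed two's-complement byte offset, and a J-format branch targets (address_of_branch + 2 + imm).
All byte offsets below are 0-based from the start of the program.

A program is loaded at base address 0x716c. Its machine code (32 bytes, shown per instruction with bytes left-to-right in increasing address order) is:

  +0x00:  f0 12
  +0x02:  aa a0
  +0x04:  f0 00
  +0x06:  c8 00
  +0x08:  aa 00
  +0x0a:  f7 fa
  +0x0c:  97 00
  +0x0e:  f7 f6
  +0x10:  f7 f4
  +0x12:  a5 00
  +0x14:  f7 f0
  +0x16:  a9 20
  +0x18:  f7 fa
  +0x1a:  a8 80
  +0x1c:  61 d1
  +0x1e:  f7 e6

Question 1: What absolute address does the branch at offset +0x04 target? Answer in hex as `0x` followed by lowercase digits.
0x7172

[04] f0 00 → 0xf000
  opcode bits[15:11]=0x1e: goto/J
  imm@[10:0]=0x0 ⇒ #0
  target = base 0x716c + off 0x04 + 2 + imm 0 = 0x7172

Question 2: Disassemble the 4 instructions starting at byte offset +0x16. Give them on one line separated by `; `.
off 0x16: read a9 20 as big → 0xa920
  opcode bits[15:11]=0x15: cmp/RR
  rd@[10:8]=0x1 ⇒ x1
  rs@[7:5]=0x1 ⇒ x1
off 0x18: read f7 fa as big → 0xf7fa
  opcode bits[15:11]=0x1e: goto/J
  imm@[10:0]=0x7fa (s11→-6) ⇒ #-6
off 0x1a: read a8 80 as big → 0xa880
  opcode bits[15:11]=0x15: cmp/RR
  rd@[10:8]=0x0 ⇒ x0
  rs@[7:5]=0x4 ⇒ x4
off 0x1c: read 61 d1 as big → 0x61d1
  opcode bits[15:11]=0xc: subi/RI
  rd@[10:8]=0x1 ⇒ x1
  imm@[7:0]=0xd1 ⇒ #209

cmp x1, x1; goto #-6; cmp x4, x0; subi #209, x1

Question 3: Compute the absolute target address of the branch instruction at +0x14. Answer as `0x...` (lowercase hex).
0x7172

@+14  big-endian(f7 f0) = 0xf7f0
  op=0xf7f0>>11=0x1e ⇒ goto (J)
  imm: (w>>0)&0x7ff=0x7f0 (s11→-16) → #-16
  target = base 0x716c + off 0x14 + 2 + imm -16 = 0x7172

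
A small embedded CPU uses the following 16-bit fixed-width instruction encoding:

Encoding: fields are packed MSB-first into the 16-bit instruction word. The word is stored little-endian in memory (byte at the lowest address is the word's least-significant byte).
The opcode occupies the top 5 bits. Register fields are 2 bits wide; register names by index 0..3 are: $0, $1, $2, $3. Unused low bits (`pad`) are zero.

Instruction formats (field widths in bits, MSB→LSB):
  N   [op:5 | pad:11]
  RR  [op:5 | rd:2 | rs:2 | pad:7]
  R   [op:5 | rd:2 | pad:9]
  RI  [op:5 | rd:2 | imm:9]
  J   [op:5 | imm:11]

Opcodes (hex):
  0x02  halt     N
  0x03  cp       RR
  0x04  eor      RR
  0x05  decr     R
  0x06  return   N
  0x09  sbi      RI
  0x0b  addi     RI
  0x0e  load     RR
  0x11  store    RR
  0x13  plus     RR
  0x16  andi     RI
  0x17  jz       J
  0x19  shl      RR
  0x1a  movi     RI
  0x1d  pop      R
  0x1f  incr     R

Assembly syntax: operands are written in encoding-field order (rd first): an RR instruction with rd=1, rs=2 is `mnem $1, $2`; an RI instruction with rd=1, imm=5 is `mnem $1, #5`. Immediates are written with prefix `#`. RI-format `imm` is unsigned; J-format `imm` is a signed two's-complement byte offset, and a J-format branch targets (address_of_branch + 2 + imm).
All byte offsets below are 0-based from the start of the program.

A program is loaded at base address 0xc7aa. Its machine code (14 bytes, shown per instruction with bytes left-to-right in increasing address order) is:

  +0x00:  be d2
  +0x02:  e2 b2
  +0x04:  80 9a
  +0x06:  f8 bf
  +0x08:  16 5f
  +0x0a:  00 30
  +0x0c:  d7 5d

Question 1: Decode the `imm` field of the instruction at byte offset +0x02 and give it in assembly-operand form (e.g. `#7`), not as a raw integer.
#226

+0x02: e2 b2 ⇒ word 0xb2e2 (little)
  opcode bits[15:11]=0x16: andi/RI
  rd@[10:9]=0x1 ⇒ $1
  imm@[8:0]=0xe2 ⇒ #226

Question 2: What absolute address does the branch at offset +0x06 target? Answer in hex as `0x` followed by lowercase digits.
0xc7aa

[06] f8 bf → 0xbff8
  op=0xbff8>>11=0x17 ⇒ jz (J)
  imm: (w>>0)&0x7ff=0x7f8 (s11→-8) → #-8
  target = base 0xc7aa + off 0x06 + 2 + imm -8 = 0xc7aa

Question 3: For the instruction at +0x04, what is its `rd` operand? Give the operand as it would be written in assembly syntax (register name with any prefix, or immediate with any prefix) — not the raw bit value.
$1

off 0x04: read 80 9a as little → 0x9a80
  opcode bits[15:11]=0x13: plus/RR
  rd: (w>>9)&0x3=0x1 → $1
  rs: (w>>7)&0x3=0x1 → $1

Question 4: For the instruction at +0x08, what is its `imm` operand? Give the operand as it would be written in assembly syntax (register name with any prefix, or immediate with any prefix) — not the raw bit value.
+0x08: 16 5f ⇒ word 0x5f16 (little)
  top 5b → 0xb → addi [RI]
  rd: (w>>9)&0x3=0x3 → $3
  imm: (w>>0)&0x1ff=0x116 → #278

#278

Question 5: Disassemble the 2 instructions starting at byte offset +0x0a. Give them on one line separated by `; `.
return; addi $2, #471

off 0x0a: read 00 30 as little → 0x3000
  opcode bits[15:11]=0x6: return/N
off 0x0c: read d7 5d as little → 0x5dd7
  opcode bits[15:11]=0xb: addi/RI
  [10:9] rd=2 = $2
  [8:0] imm=471 = #471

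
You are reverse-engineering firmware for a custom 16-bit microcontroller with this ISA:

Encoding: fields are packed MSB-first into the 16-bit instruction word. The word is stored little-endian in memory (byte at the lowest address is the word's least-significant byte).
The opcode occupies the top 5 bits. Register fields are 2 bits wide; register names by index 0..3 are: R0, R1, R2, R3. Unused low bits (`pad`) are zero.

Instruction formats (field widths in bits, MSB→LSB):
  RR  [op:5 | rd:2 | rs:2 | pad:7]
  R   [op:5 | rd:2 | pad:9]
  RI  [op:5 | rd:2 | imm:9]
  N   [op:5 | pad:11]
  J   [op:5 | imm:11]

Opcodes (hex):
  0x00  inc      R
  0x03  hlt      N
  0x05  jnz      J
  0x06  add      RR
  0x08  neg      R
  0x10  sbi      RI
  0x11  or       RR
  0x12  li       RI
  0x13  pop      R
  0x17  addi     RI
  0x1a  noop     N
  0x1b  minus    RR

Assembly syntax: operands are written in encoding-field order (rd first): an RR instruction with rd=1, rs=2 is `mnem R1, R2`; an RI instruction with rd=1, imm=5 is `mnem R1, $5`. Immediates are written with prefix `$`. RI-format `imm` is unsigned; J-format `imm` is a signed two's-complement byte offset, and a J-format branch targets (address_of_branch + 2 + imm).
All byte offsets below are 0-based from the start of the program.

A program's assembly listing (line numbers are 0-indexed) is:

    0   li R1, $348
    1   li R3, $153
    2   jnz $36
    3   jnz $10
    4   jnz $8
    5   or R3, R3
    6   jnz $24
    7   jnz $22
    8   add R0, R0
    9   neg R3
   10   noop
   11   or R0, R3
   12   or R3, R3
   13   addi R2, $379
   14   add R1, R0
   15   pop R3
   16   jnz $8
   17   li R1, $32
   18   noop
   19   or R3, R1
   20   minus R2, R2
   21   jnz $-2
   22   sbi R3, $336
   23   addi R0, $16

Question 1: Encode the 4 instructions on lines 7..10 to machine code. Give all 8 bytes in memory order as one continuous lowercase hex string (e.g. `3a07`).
7. jnz fields op=0x5:5|imm=22:11 → word 2816h → 16 28
8. add fields op=0x6:5|rd=0:2|rs=0:2|pad=0:7 → word 3000h → 00 30
9. neg fields op=0x8:5|rd=3:2|pad=0:9 → word 4600h → 00 46
10. noop fields op=0x1a:5|pad=0:11 → word d000h → 00 d0

16280030004600d0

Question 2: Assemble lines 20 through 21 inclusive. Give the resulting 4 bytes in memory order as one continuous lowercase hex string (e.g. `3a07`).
L20: minus op=0x1b:5|rd=2:2|rs=2:2|pad=0:7 ⇒ 0xdd00 ⇒ little 00 dd
L21: jnz op=0x5:5|imm=-2:11 ⇒ 0x2ffe ⇒ little fe 2f

00ddfe2f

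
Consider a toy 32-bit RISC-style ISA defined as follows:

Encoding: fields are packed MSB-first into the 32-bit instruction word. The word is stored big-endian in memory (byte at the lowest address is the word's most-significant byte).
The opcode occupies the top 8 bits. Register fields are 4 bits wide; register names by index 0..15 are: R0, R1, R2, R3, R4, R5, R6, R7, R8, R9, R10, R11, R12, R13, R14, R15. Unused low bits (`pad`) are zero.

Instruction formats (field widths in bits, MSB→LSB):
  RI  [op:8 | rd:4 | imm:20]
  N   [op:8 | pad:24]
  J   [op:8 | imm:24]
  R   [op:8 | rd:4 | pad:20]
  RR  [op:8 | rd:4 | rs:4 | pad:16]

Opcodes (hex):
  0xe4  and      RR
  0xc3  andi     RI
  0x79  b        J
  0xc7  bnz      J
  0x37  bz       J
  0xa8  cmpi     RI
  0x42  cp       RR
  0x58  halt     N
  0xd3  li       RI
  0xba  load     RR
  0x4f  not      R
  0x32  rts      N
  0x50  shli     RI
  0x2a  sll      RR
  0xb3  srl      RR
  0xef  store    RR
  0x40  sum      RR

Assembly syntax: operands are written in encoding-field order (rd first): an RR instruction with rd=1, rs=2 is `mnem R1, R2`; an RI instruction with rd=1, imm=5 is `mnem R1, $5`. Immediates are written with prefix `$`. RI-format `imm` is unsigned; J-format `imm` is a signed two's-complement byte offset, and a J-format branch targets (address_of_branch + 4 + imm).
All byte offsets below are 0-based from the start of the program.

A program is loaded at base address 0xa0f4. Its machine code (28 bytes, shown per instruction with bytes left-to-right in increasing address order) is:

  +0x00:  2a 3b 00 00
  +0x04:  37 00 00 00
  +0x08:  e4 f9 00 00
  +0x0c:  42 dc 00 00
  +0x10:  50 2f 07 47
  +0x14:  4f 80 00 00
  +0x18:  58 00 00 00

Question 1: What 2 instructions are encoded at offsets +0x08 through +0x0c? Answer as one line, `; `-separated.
and R15, R9; cp R13, R12

[08] e4 f9 00 00 → 0xe4f90000
  opcode bits[31:24]=0xe4: and/RR
  [23:20] rd=15 = R15
  [19:16] rs=9 = R9
[0c] 42 dc 00 00 → 0x42dc0000
  opcode bits[31:24]=0x42: cp/RR
  [23:20] rd=13 = R13
  [19:16] rs=12 = R12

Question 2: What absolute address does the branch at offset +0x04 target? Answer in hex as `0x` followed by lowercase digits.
0xa0fc

@+04  big-endian(37 00 00 00) = 0x37000000
  opcode bits[31:24]=0x37: bz/J
  imm@[23:0]=0x0 ⇒ $0
  target = base 0xa0f4 + off 0x04 + 4 + imm 0 = 0xa0fc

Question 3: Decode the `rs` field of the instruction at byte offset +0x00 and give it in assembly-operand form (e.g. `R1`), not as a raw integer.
off 0x00: read 2a 3b 00 00 as big → 0x2a3b0000
  top 8b → 0x2a → sll [RR]
  rd@[23:20]=0x3 ⇒ R3
  rs@[19:16]=0xb ⇒ R11

R11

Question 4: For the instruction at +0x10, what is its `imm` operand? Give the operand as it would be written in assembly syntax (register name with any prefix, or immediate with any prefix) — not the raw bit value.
off 0x10: read 50 2f 07 47 as big → 0x502f0747
  top 8b → 0x50 → shli [RI]
  rd: (w>>20)&0xf=0x2 → R2
  imm: (w>>0)&0xfffff=0xf0747 → $984903

$984903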